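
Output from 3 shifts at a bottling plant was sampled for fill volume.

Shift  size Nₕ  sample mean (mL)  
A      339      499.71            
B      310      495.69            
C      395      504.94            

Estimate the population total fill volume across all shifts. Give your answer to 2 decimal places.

A: 339·499.71 = 169401.69
B: 310·495.69 = 153663.9
C: 395·504.94 = 199451.3
τ̂ = Σ Nₕx̄ₕ = 522516.89.

522516.89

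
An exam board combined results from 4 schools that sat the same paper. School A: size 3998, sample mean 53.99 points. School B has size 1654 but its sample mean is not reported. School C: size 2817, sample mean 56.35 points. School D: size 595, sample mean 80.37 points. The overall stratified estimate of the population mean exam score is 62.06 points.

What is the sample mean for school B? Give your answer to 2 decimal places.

N = 3998 + 1654 + 2817 + 595 = 9064.
Overall total = μ·N = 62.06·9064 = 562511.84.
Subtract the known strata: 3998·53.99 + 2817·56.35 + 595·80.37 = 422410.12.
Remaining total for school B: 562511.84 − 422410.12 = 140101.72.
Divide by its size: 140101.72 / 1654 = 84.7048... → 84.70.

84.70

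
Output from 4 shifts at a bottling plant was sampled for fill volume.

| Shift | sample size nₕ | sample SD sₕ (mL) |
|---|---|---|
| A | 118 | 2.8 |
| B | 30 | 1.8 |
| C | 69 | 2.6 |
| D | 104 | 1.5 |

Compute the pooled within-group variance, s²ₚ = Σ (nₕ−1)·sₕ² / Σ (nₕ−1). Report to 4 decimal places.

A: (118−1)·2.8² = 117·7.84 = 917.28
B: (30−1)·1.8² = 29·3.24 = 93.96
C: (69−1)·2.6² = 68·6.76 = 459.68
D: (104−1)·1.5² = 103·2.25 = 231.75
Numerator = 1702.67; denominator = Σ(nₕ−1) = 317.
s²ₚ = 1702.67/317 = 5.371199... → 5.3712.

5.3712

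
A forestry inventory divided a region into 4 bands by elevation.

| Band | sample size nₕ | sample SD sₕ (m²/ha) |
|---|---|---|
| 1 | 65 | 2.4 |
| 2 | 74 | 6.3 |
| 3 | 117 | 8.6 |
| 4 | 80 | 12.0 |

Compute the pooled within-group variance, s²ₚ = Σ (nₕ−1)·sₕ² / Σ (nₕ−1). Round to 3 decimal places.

Degrees of freedom: 64 + 73 + 116 + 79 = 332.
Σ(nₕ−1)sₕ² = 64·5.76 + 73·39.69 + 116·73.96 + 79·144 = 23221.37.
s²ₚ = 23221.37 / 332 = 69.94389... → 69.944.

69.944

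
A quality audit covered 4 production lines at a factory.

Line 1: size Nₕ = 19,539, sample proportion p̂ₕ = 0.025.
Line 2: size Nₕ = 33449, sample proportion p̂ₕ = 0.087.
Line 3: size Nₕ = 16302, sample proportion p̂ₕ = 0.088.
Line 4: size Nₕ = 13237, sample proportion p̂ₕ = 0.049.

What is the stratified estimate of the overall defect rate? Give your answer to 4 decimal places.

0.0664

N = 19539 + 33449 + 16302 + 13237 = 82527.
Overall proportion = Σ (Nₕ/N)·p̂ₕ.
Σ Nₕp̂ₕ = 488.475 + 2910.063 + 1434.576 + 648.613 = 5481.727.
5481.727 / 82527 = 0.066423... → 0.0664.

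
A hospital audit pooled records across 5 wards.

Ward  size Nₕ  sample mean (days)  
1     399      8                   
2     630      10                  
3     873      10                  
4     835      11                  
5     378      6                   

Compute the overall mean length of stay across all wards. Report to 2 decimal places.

x̄_st = (Σ Nₕx̄ₕ) / (Σ Nₕ) = (399·8 + 630·10 + 873·10 + 835·11 + 378·6) / 3115
= 29675 / 3115 = 9.5265... → 9.53.

9.53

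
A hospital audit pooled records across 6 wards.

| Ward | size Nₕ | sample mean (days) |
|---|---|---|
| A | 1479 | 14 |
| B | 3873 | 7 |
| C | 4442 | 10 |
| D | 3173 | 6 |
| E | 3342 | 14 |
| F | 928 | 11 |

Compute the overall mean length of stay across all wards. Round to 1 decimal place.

x̄_st = (Σ Nₕx̄ₕ) / (Σ Nₕ) = (1479·14 + 3873·7 + 4442·10 + 3173·6 + 3342·14 + 928·11) / 17237
= 168271 / 17237 = 9.762... → 9.8.

9.8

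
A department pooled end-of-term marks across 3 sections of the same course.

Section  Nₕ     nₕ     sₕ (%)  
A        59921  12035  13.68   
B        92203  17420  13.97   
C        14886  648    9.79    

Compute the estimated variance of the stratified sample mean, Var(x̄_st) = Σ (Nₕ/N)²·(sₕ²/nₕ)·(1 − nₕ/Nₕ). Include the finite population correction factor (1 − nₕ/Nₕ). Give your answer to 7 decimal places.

N = 167010. Term for each stratum: Wₕ²sₕ²/nₕ·(1−nₕ/Nₕ).
Var(x̄_st) = 0.0015996640 + 0.0027695400 + 0.0011239123 = 0.0054931163 → 0.0054931.

0.0054931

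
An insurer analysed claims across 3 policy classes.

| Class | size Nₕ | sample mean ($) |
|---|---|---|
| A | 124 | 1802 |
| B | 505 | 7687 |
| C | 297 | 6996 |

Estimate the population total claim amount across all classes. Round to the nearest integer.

A: 124·1802 = 223448
B: 505·7687 = 3881935
C: 297·6996 = 2077812
τ̂ = Σ Nₕx̄ₕ = 6183195.

6183195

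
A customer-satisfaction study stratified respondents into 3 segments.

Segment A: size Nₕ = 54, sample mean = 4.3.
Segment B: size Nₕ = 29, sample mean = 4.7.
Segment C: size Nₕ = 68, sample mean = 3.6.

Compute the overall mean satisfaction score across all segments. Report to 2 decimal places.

4.06

N = 54 + 29 + 68 = 151.
The stratified mean weights each stratum mean by its population share Nₕ/N.
Σ Nₕx̄ₕ = 54·4.3 + 29·4.7 + 68·3.6 = 232.2 + 136.3 + 244.8 = 613.3.
Divide by N: 613.3 / 151 = 4.0616... → 4.06.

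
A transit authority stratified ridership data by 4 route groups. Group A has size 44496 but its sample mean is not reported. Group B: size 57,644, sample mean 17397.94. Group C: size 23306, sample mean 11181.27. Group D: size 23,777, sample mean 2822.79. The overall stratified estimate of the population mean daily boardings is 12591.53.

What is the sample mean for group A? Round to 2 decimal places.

Σ Nₕx̄ₕ = N·μ, so 44496·x̄_A = 149223·12591.53 − (57644·17397.94 + 23306·11181.27 + 23777·2822.79).
= 1878945881.19 − 1330595009.81 = 548350871.38.
x̄_A = 548350871.38 / 44496 = 12323.5992... → 12323.60.

12323.60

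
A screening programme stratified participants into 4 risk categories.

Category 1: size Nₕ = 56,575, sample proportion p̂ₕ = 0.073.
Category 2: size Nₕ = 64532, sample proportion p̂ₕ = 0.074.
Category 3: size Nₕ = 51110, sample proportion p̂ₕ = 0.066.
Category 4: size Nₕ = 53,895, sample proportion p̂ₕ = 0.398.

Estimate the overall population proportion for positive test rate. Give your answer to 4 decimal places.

N = 56575 + 64532 + 51110 + 53895 = 226112.
Overall proportion = Σ (Nₕ/N)·p̂ₕ.
Σ Nₕp̂ₕ = 4129.975 + 4775.368 + 3373.26 + 21450.21 = 33728.813.
33728.813 / 226112 = 0.149169... → 0.1492.

0.1492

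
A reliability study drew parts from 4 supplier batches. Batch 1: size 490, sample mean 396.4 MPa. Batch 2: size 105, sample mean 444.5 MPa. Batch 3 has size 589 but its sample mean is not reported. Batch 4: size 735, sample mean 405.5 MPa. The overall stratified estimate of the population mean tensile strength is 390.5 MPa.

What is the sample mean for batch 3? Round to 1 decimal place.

Σ Nₕx̄ₕ = N·μ, so 589·x̄_3 = 1919·390.5 − (490·396.4 + 105·444.5 + 735·405.5).
= 749369.5 − 538951 = 210418.5.
x̄_3 = 210418.5 / 589 = 357.247... → 357.2.

357.2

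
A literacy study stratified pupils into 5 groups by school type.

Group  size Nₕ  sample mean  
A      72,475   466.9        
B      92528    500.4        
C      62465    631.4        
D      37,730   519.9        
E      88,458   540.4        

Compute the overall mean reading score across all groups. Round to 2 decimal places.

N = 353656; weights Wₕ = Nₕ/N = (0.2049, 0.2616, 0.1766, 0.1067, 0.2501).
x̄_st = Σ Wₕ·x̄ₕ = 0.2049·466.9 + 0.2616·500.4 + 0.1766·631.4 + 0.1067·519.9 + 0.2501·540.4 ≈ 528.7582...
→ 528.76.

528.76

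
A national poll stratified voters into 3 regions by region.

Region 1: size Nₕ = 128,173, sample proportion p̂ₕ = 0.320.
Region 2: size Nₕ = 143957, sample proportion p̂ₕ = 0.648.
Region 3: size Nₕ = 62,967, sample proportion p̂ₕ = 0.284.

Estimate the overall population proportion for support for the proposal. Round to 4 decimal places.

N = 128173 + 143957 + 62967 = 335097.
Overall proportion = Σ (Nₕ/N)·p̂ₕ.
Σ Nₕp̂ₕ = 41015.36 + 93284.136 + 17882.628 = 152182.124.
152182.124 / 335097 = 0.454143... → 0.4541.

0.4541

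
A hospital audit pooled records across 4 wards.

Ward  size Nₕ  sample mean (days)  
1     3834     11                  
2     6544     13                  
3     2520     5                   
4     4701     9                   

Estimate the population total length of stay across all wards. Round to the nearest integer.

1: 3834·11 = 42174
2: 6544·13 = 85072
3: 2520·5 = 12600
4: 4701·9 = 42309
τ̂ = Σ Nₕx̄ₕ = 182155.

182155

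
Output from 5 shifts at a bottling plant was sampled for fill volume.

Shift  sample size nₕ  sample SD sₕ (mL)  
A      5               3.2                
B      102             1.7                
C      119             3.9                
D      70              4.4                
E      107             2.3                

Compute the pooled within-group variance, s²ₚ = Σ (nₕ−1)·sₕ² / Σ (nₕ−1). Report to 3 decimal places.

10.111

Degrees of freedom: 4 + 101 + 118 + 69 + 106 = 398.
Σ(nₕ−1)sₕ² = 4·10.24 + 101·2.89 + 118·15.21 + 69·19.36 + 106·5.29 = 4024.21.
s²ₚ = 4024.21 / 398 = 10.11108... → 10.111.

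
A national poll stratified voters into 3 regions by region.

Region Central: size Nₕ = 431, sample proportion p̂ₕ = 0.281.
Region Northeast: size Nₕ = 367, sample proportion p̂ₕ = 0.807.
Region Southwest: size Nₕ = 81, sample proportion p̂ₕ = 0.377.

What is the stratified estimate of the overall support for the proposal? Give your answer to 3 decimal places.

N = 431 + 367 + 81 = 879.
Overall proportion = Σ (Nₕ/N)·p̂ₕ.
Σ Nₕp̂ₕ = 121.111 + 296.169 + 30.537 = 447.817.
447.817 / 879 = 0.50946... → 0.509.

0.509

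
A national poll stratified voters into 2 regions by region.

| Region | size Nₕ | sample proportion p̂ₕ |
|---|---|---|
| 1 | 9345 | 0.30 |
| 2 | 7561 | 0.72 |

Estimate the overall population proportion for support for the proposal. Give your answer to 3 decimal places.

0.488

Wₕ = Nₕ/N with N = 16906: 0.5528, 0.4472.
p̂_st = 0.5528·0.30 + 0.4472·0.72 ≈ 0.48784... → 0.488.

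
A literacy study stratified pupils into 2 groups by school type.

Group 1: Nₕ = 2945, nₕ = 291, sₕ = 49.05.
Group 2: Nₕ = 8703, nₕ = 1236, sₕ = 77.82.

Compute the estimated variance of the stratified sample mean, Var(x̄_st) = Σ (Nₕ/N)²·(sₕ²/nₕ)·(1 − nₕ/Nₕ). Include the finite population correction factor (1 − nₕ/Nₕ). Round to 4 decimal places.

N = 11648; Wₕ = Nₕ/N.
group 1: (2945/11648)²·49.05²/291·(1 − 291/2945) = 0.4762868
group 2: (8703/11648)²·77.82²/1236·(1 − 1236/8703) = 2.3468017
Sum = 2.8230885 → 2.8231.

2.8231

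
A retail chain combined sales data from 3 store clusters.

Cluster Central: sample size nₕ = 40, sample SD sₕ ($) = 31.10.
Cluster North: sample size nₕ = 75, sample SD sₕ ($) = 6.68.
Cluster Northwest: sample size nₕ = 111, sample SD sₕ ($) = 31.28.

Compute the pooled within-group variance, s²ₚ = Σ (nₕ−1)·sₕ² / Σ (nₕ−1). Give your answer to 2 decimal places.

666.60

Central: (40−1)·31.10² = 39·967.21 = 37721.19
North: (75−1)·6.68² = 74·44.6224 = 3302.0576
Northwest: (111−1)·31.28² = 110·978.4384 = 107628.224
Numerator = 148651.4716; denominator = Σ(nₕ−1) = 223.
s²ₚ = 148651.4716/223 = 666.5985... → 666.60.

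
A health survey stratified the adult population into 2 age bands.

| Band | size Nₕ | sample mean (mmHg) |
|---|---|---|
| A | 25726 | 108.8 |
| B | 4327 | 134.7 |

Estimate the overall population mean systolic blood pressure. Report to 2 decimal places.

N = 30053; weights Wₕ = Nₕ/N = (0.8560, 0.1440).
x̄_st = Σ Wₕ·x̄ₕ = 0.8560·108.8 + 0.1440·134.7 ≈ 112.5291...
→ 112.53.

112.53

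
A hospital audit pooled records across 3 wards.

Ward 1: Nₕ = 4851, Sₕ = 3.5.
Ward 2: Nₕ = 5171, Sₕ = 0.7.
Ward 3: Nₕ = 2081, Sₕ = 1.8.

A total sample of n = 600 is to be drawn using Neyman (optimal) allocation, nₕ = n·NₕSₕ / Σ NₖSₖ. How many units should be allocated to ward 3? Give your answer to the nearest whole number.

92

1: NₕSₕ = 4851·3.5 = 16978.5
2: NₕSₕ = 5171·0.7 = 3619.7
3: NₕSₕ = 2081·1.8 = 3745.8
Σ NₕSₕ = 24344.
n_3 = 600·3745.8/24344 = 92.322... → 92.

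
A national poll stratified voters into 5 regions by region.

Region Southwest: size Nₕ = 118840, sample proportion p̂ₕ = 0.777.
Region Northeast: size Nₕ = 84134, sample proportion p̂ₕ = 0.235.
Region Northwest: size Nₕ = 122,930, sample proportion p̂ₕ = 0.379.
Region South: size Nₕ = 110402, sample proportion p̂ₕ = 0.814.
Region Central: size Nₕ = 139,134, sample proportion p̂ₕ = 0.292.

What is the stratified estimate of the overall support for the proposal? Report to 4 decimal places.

0.5026

N = 118840 + 84134 + 122930 + 110402 + 139134 = 575440.
Overall proportion = Σ (Nₕ/N)·p̂ₕ.
Σ Nₕp̂ₕ = 92338.68 + 19771.49 + 46590.47 + 89867.228 + 40627.128 = 289194.996.
289194.996 / 575440 = 0.502563... → 0.5026.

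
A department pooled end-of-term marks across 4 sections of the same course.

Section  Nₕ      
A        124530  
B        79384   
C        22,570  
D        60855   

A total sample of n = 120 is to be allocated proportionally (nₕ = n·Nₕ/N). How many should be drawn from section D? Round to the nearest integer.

N = 124530 + 79384 + 22570 + 60855 = 287339.
n_D = 120·60855/287339 = 25.415... → 25.

25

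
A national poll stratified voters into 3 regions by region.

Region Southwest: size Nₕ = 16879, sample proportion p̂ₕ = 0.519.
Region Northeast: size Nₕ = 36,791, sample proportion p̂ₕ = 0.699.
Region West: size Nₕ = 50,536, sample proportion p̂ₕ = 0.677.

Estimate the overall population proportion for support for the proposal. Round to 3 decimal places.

0.659

N = 16879 + 36791 + 50536 = 104206.
Overall proportion = Σ (Nₕ/N)·p̂ₕ.
Σ Nₕp̂ₕ = 8760.201 + 25716.909 + 34212.872 = 68689.982.
68689.982 / 104206 = 0.65917... → 0.659.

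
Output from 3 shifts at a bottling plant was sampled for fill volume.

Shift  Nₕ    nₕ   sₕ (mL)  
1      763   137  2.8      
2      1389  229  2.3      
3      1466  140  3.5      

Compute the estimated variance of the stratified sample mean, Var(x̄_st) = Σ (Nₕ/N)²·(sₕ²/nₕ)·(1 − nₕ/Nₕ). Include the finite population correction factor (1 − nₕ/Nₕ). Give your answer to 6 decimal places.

0.017926

N = 3618. Term for each stratum: Wₕ²sₕ²/nₕ·(1−nₕ/Nₕ).
Var(x̄_st) = 0.002088129 + 0.002843435 + 0.012994166 = 0.017925730 → 0.017926.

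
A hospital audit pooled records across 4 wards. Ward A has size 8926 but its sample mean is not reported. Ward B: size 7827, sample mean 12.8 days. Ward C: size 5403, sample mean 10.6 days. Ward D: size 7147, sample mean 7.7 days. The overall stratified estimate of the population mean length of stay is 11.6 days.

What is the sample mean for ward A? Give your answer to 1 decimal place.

N = 8926 + 7827 + 5403 + 7147 = 29303.
Overall total = μ·N = 11.6·29303 = 339914.8.
Subtract the known strata: 7827·12.8 + 5403·10.6 + 7147·7.7 = 212489.3.
Remaining total for ward A: 339914.8 − 212489.3 = 127425.5.
Divide by its size: 127425.5 / 8926 = 14.276... → 14.3.

14.3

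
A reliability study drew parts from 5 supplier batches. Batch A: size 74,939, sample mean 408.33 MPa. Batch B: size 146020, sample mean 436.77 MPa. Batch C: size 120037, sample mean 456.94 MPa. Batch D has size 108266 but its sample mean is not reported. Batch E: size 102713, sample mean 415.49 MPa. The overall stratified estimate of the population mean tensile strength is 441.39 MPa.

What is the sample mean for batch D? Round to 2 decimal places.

477.84

Σ Nₕx̄ₕ = N·μ, so 108266·x̄_D = 551975·441.39 − (74939·408.33 + 146020·436.77 + 120037·456.94 + 102713·415.49).
= 243636245.25 − 191902928.42 = 51733316.83.
x̄_D = 51733316.83 / 108266 = 477.8353... → 477.84.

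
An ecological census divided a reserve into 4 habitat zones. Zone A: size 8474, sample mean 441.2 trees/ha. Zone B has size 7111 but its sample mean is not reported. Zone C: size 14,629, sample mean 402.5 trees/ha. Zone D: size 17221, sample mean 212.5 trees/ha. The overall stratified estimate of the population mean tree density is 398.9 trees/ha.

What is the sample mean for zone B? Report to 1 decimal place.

792.5

N = 8474 + 7111 + 14629 + 17221 = 47435.
Overall total = μ·N = 398.9·47435 = 18921821.5.
Subtract the known strata: 8474·441.2 + 14629·402.5 + 17221·212.5 = 13286363.8.
Remaining total for zone B: 18921821.5 − 13286363.8 = 5635457.7.
Divide by its size: 5635457.7 / 7111 = 792.499... → 792.5.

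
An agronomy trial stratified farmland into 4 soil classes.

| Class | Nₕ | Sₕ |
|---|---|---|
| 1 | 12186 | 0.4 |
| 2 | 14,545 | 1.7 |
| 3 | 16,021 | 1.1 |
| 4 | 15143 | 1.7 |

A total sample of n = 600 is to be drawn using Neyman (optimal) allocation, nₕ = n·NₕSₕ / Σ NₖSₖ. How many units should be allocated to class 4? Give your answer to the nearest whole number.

212

1: NₕSₕ = 12186·0.4 = 4874.4
2: NₕSₕ = 14545·1.7 = 24726.5
3: NₕSₕ = 16021·1.1 = 17623.1
4: NₕSₕ = 15143·1.7 = 25743.1
Σ NₕSₕ = 72967.1.
n_4 = 600·25743.1/72967.1 = 211.683... → 212.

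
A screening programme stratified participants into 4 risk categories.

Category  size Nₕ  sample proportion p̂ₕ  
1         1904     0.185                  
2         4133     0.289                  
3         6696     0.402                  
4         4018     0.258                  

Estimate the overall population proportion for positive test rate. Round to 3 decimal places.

Wₕ = Nₕ/N with N = 16751: 0.1137, 0.2467, 0.3997, 0.2399.
p̂_st = 0.1137·0.185 + 0.2467·0.289 + 0.3997·0.402 + 0.2399·0.258 ≈ 0.31491... → 0.315.

0.315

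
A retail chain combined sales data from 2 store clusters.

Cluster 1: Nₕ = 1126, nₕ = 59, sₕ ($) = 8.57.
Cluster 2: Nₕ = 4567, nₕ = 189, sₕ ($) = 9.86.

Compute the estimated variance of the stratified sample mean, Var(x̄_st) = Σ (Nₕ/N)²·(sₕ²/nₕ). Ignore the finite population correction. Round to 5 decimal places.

0.37973

N = 5693. Term for each stratum: Wₕ²sₕ²/nₕ.
Var(x̄_st) = 0.04869721 + 0.33103330 = 0.37973050 → 0.37973.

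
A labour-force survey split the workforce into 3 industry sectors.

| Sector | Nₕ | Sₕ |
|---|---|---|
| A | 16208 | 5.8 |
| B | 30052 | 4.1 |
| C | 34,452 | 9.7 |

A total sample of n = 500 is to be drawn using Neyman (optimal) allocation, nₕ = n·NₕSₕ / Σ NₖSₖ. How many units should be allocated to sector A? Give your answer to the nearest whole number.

85

A: NₕSₕ = 16208·5.8 = 94006.4
B: NₕSₕ = 30052·4.1 = 123213.2
C: NₕSₕ = 34452·9.7 = 334184.4
Σ NₕSₕ = 551404.
n_A = 500·94006.4/551404 = 85.243... → 85.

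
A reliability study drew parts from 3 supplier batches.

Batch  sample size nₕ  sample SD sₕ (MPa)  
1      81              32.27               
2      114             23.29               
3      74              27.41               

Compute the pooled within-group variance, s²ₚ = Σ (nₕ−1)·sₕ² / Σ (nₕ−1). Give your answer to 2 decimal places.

Degrees of freedom: 80 + 113 + 73 = 266.
Σ(nₕ−1)sₕ² = 80·1041.3529 + 113·542.4241 + 73·751.3081 = 199447.6466.
s²ₚ = 199447.6466 / 266 = 749.8032... → 749.80.

749.80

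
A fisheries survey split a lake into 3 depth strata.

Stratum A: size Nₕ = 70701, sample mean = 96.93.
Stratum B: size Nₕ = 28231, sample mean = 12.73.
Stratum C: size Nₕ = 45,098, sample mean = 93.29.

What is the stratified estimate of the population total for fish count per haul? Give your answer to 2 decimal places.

11419620.98

Estimate total by summing Nₕ·x̄ₕ over strata.
70701·96.93 + 28231·12.73 + 45098·93.29 = 6853047.93 + 359380.63 + 4207192.42 = 11419620.98.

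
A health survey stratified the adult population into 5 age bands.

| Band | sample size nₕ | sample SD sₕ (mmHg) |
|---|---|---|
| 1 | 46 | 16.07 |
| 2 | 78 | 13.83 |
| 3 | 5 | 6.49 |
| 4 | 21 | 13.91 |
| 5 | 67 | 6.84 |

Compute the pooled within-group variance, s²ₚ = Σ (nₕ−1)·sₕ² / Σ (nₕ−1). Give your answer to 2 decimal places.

157.90

Degrees of freedom: 45 + 77 + 4 + 20 + 66 = 212.
Σ(nₕ−1)sₕ² = 45·258.2449 + 77·191.2689 + 4·42.1201 + 20·193.4881 + 66·46.7856 = 33474.8178.
s²ₚ = 33474.8178 / 212 = 157.9001... → 157.90.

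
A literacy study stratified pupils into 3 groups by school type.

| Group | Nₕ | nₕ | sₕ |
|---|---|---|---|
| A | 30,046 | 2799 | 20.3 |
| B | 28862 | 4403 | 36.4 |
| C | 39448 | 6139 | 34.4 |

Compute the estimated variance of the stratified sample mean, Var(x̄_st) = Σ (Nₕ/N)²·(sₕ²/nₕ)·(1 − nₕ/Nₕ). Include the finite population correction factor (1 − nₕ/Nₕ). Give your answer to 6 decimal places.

N = 98356. Term for each stratum: Wₕ²sₕ²/nₕ·(1−nₕ/Nₕ).
Var(x̄_st) = 0.012459276 + 0.021959249 + 0.026182078 = 0.060600604 → 0.060601.

0.060601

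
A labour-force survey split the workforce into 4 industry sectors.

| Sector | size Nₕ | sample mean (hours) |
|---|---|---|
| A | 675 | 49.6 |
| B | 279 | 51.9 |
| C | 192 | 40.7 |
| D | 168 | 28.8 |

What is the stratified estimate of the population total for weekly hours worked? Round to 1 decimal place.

60612.9

A: 675·49.6 = 33480
B: 279·51.9 = 14480.1
C: 192·40.7 = 7814.4
D: 168·28.8 = 4838.4
τ̂ = Σ Nₕx̄ₕ = 60612.9.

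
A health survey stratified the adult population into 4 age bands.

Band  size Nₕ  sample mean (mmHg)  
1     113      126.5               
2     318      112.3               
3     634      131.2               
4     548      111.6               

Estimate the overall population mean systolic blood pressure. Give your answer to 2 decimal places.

120.49

x̄_st = (Σ Nₕx̄ₕ) / (Σ Nₕ) = (113·126.5 + 318·112.3 + 634·131.2 + 548·111.6) / 1613
= 194343.5 / 1613 = 120.4857... → 120.49.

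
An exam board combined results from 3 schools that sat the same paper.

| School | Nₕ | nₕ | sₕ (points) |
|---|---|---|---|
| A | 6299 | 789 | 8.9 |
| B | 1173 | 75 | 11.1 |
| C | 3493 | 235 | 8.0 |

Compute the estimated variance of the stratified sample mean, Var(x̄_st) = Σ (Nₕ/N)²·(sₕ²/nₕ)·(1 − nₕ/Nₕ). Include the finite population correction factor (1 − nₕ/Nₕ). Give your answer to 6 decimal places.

0.072357

N = 10965. Term for each stratum: Wₕ²sₕ²/nₕ·(1−nₕ/Nₕ).
Var(x̄_st) = 0.028980705 + 0.017598181 + 0.025777720 = 0.072356606 → 0.072357.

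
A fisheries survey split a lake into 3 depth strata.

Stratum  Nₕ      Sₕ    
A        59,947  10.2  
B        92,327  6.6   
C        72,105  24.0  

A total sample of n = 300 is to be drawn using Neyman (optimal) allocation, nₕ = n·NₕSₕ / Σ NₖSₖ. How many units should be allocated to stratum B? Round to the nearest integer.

62

Σ NₕSₕ = 59947·10.2 + 92327·6.6 + 72105·24.0 = 2951337.6.
Share for B: 609358.2/2951337.6 = 0.20647.
n_B = 300 × 0.20647 = 61.941... → 62.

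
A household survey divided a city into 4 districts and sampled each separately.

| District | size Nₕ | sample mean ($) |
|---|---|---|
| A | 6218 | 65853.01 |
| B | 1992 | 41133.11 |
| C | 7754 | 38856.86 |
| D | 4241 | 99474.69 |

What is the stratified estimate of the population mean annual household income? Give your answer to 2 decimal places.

60112.81

x̄_st = (Σ Nₕx̄ₕ) / (Σ Nₕ) = (6218·65853.01 + 1992·41133.11 + 7754·38856.86 + 4241·99474.69) / 20205
= 1214579424.03 / 20205 = 60112.8148... → 60112.81.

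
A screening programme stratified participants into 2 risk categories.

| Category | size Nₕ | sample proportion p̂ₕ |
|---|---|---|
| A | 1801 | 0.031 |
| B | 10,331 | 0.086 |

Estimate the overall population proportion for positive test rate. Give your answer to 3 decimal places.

0.078

N = 1801 + 10331 = 12132.
Overall proportion = Σ (Nₕ/N)·p̂ₕ.
Σ Nₕp̂ₕ = 55.831 + 888.466 = 944.297.
944.297 / 12132 = 0.07784... → 0.078.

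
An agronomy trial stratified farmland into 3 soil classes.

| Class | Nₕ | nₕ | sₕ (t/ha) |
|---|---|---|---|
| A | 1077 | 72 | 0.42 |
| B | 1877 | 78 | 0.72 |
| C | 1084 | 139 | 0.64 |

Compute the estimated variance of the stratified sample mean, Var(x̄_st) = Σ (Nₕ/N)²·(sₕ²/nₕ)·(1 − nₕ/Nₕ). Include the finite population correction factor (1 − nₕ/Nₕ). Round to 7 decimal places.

0.0017241

N = 4038. Term for each stratum: Wₕ²sₕ²/nₕ·(1−nₕ/Nₕ).
Var(x̄_st) = 0.0001626355 + 0.0013763637 + 0.0001851286 = 0.0017241277 → 0.0017241.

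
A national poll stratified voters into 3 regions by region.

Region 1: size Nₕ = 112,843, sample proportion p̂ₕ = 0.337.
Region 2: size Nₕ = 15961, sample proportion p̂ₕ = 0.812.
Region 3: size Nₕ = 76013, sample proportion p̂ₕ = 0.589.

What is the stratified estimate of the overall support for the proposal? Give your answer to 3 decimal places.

0.468

Wₕ = Nₕ/N with N = 204817: 0.5509, 0.0779, 0.3711.
p̂_st = 0.5509·0.337 + 0.0779·0.812 + 0.3711·0.589 ≈ 0.46754... → 0.468.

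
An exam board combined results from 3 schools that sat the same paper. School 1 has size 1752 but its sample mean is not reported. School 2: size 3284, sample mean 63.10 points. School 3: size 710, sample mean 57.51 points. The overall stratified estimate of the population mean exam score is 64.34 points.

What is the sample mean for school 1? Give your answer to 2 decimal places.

69.43

N = 1752 + 3284 + 710 = 5746.
Overall total = μ·N = 64.34·5746 = 369697.64.
Subtract the known strata: 3284·63.10 + 710·57.51 = 248052.5.
Remaining total for school 1: 369697.64 − 248052.5 = 121645.14.
Divide by its size: 121645.14 / 1752 = 69.4322... → 69.43.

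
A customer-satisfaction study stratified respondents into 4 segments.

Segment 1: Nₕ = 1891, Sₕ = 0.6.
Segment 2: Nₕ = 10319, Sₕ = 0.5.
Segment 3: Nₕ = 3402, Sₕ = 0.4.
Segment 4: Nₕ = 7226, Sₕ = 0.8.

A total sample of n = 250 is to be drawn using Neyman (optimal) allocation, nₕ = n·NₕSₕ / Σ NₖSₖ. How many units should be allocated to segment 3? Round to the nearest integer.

Σ NₕSₕ = 1891·0.6 + 10319·0.5 + 3402·0.4 + 7226·0.8 = 13435.7.
Share for 3: 1360.8/13435.7 = 0.10128.
n_3 = 250 × 0.10128 = 25.321... → 25.

25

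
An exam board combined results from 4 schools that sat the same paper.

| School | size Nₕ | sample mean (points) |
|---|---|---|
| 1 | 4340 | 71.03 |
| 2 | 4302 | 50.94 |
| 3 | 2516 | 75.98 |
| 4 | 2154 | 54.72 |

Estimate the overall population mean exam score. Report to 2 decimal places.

62.83

x̄_st = (Σ Nₕx̄ₕ) / (Σ Nₕ) = (4340·71.03 + 4302·50.94 + 2516·75.98 + 2154·54.72) / 13312
= 836446.64 / 13312 = 62.8340... → 62.83.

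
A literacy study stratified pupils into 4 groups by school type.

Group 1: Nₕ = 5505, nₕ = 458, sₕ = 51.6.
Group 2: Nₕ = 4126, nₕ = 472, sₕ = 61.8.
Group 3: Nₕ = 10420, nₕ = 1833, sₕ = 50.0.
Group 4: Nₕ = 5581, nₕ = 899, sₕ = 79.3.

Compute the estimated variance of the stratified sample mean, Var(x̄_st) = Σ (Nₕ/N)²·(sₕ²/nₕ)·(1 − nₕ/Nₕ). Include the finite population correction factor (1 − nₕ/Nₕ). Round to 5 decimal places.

N = 25632. Term for each stratum: Wₕ²sₕ²/nₕ·(1−nₕ/Nₕ).
Var(x̄_st) = 0.24584397 + 0.18568111 + 0.18574697 + 0.27820512 = 0.89547718 → 0.89548.

0.89548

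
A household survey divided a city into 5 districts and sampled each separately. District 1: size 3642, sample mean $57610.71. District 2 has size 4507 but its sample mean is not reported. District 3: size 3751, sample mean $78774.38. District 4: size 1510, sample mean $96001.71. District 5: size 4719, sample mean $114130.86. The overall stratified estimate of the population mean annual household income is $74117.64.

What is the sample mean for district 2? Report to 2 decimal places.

34353.60

Σ Nₕx̄ₕ = N·μ, so 4507·x̄_2 = 18129·74117.64 − (3642·57610.71 + 3751·78774.38 + 1510·96001.71 + 4719·114130.86).
= 1343678695.56 − 1188847015.64 = 154831679.92.
x̄_2 = 154831679.92 / 4507 = 34353.6010... → 34353.60.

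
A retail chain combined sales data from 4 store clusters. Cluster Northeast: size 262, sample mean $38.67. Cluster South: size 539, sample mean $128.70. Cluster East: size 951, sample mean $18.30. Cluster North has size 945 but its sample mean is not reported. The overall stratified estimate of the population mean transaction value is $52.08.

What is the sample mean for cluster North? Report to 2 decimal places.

N = 262 + 539 + 951 + 945 = 2697.
Overall total = μ·N = 52.08·2697 = 140459.76.
Subtract the known strata: 262·38.67 + 539·128.70 + 951·18.30 = 96904.14.
Remaining total for cluster North: 140459.76 − 96904.14 = 43555.62.
Divide by its size: 43555.62 / 945 = 46.0906... → 46.09.

46.09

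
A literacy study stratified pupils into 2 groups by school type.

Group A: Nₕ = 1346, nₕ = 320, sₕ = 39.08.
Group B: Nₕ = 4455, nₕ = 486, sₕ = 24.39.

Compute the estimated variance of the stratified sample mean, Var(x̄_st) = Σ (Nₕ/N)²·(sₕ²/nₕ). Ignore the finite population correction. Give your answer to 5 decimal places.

0.97885

N = 5801. Term for each stratum: Wₕ²sₕ²/nₕ.
Var(x̄_st) = 0.25694698 + 0.72189996 = 0.97884694 → 0.97885.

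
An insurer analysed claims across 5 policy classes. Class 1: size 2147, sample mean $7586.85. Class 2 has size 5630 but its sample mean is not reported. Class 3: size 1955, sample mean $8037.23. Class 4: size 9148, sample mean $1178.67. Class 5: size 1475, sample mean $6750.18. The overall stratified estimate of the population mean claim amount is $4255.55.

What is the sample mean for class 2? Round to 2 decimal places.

6017.94

Σ Nₕx̄ₕ = N·μ, so 5630·x̄_2 = 20355·4255.55 − (2147·7586.85 + 1955·8037.23 + 9148·1178.67 + 1475·6750.18).
= 86621720.25 − 52740740.26 = 33880979.99.
x̄_2 = 33880979.99 / 5630 = 6017.9361... → 6017.94.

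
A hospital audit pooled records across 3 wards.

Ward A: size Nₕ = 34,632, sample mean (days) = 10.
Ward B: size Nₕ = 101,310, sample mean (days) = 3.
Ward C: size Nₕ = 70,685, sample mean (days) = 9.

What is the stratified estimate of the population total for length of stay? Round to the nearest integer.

Population total = Σ Nₕ·x̄ₕ (each stratum's size times its mean).
34632·10 + 101310·3 + 70685·9 = 346320 + 303930 + 636165 = 1286415.

1286415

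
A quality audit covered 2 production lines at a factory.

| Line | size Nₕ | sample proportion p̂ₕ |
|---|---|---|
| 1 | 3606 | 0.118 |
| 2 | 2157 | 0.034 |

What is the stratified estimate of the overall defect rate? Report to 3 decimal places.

N = 3606 + 2157 = 5763.
Overall proportion = Σ (Nₕ/N)·p̂ₕ.
Σ Nₕp̂ₕ = 425.508 + 73.338 = 498.846.
498.846 / 5763 = 0.08656... → 0.087.

0.087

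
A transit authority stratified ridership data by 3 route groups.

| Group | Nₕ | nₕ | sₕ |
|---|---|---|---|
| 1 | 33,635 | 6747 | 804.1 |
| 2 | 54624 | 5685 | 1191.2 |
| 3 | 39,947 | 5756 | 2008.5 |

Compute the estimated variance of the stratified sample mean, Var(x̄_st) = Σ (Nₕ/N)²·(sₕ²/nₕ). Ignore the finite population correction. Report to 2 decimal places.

119.95

N = 128206. Term for each stratum: Wₕ²sₕ²/nₕ.
Var(x̄_st) = 6.59592 + 45.30949 + 68.04160 = 119.94702 → 119.95.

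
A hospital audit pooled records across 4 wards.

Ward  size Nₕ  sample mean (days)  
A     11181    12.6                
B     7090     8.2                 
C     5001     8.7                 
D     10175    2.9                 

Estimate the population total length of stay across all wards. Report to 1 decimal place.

272034.8

Population total = Σ Nₕ·x̄ₕ (each stratum's size times its mean).
11181·12.6 + 7090·8.2 + 5001·8.7 + 10175·2.9 = 140880.6 + 58138 + 43508.7 + 29507.5 = 272034.8.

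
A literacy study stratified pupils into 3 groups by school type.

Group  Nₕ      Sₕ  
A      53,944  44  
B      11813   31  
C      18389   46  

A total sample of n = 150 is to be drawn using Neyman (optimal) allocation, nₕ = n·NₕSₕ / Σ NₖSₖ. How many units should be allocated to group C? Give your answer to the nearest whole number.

Σ NₕSₕ = 53944·44 + 11813·31 + 18389·46 = 3585633.
Share for C: 845894/3585633 = 0.23591.
n_C = 150 × 0.23591 = 35.387... → 35.

35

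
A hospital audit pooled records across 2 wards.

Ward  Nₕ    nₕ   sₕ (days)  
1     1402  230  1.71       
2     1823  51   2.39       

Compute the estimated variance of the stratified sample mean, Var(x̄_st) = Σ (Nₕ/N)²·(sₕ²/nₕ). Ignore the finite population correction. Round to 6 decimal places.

0.038191

N = 3225; Wₕ = Nₕ/N.
ward 1: (1402/3225)²·1.71²/230 = 0.002402708
ward 2: (1823/3225)²·2.39²/51 = 0.035788173
Sum = 0.038190881 → 0.038191.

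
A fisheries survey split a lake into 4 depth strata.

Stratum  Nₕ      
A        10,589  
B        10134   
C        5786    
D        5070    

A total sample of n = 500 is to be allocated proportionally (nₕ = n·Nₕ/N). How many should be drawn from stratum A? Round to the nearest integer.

N = 10589 + 10134 + 5786 + 5070 = 31579.
n_A = 500·10589/31579 = 167.659... → 168.

168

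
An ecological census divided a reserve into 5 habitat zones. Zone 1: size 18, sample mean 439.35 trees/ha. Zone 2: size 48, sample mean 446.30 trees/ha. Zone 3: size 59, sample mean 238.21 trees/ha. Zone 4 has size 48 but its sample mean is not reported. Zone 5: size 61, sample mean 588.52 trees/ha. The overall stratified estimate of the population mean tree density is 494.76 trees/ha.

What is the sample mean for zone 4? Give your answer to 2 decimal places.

N = 18 + 48 + 59 + 48 + 61 = 234.
Overall total = μ·N = 494.76·234 = 115773.84.
Subtract the known strata: 18·439.35 + 48·446.30 + 59·238.21 + 61·588.52 = 79284.81.
Remaining total for zone 4: 115773.84 − 79284.81 = 36489.03.
Divide by its size: 36489.03 / 48 = 760.1881... → 760.19.

760.19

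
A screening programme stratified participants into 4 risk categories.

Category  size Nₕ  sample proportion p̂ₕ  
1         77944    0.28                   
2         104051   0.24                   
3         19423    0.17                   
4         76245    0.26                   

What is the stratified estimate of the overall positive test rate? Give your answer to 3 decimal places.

0.252

Wₕ = Nₕ/N with N = 277663: 0.2807, 0.3747, 0.0700, 0.2746.
p̂_st = 0.2807·0.28 + 0.3747·0.24 + 0.0700·0.17 + 0.2746·0.26 ≈ 0.25182... → 0.252.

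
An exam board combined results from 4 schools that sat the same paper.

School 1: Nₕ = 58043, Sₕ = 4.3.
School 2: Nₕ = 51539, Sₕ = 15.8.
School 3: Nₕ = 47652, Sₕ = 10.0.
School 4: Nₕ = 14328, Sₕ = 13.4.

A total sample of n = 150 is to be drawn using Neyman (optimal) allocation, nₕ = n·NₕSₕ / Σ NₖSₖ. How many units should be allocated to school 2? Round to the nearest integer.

71

Σ NₕSₕ = 58043·4.3 + 51539·15.8 + 47652·10.0 + 14328·13.4 = 1732416.3.
Share for 2: 814316.2/1732416.3 = 0.47005.
n_2 = 150 × 0.47005 = 70.507... → 71.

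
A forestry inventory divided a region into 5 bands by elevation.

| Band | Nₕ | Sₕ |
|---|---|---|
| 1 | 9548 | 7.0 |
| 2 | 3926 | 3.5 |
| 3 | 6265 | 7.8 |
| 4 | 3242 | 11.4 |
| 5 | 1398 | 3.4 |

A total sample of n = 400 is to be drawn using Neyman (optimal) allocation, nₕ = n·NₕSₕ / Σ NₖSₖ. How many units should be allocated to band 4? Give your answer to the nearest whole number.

86

Σ NₕSₕ = 9548·7.0 + 3926·3.5 + 6265·7.8 + 3242·11.4 + 1398·3.4 = 171156.
Share for 4: 36958.8/171156 = 0.21594.
n_4 = 400 × 0.21594 = 86.375... → 86.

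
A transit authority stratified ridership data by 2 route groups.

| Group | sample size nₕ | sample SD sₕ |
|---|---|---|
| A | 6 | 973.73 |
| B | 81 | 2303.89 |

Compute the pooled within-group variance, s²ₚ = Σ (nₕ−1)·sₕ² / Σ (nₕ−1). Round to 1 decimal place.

5051452.7

A: (6−1)·973.73² = 5·948150.1129 = 4740750.5645
B: (81−1)·2303.89² = 80·5307909.1321 = 424632730.568
Numerator = 429373481.1325; denominator = Σ(nₕ−1) = 85.
s²ₚ = 429373481.1325/85 = 5051452.719... → 5051452.7.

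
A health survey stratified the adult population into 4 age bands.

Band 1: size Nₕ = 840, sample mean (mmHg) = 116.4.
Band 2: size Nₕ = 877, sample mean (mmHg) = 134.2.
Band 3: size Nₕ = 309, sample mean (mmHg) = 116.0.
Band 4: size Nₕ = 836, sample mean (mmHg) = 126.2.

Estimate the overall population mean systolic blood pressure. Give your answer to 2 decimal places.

124.67

N = 2862; weights Wₕ = Nₕ/N = (0.2935, 0.3064, 0.1080, 0.2921).
x̄_st = Σ Wₕ·x̄ₕ = 0.2935·116.4 + 0.3064·134.2 + 0.1080·116.0 + 0.2921·126.2 ≈ 124.6739...
→ 124.67.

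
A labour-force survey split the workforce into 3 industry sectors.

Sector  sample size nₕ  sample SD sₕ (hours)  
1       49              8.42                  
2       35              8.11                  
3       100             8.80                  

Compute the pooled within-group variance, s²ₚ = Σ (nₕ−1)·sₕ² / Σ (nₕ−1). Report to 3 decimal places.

73.513

1: (49−1)·8.42² = 48·70.8964 = 3403.0272
2: (35−1)·8.11² = 34·65.7721 = 2236.2514
3: (100−1)·8.80² = 99·77.44 = 7666.56
Numerator = 13305.8386; denominator = Σ(nₕ−1) = 181.
s²ₚ = 13305.8386/181 = 73.51292... → 73.513.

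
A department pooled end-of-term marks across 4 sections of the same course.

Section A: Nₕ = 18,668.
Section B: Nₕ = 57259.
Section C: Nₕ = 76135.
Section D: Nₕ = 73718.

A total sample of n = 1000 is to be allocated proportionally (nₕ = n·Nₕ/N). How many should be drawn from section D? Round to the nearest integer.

327

Share of section D = 73718/225780 = 0.32650.
Allocate 1000 × 0.32650 = 326.504... → 327.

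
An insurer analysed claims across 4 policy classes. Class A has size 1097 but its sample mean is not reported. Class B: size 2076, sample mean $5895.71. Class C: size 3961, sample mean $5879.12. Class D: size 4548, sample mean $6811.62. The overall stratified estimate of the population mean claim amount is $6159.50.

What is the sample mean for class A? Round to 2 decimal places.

4967.50

N = 1097 + 2076 + 3961 + 4548 = 11682.
Overall total = μ·N = 6159.50·11682 = 71955279.
Subtract the known strata: 2076·5895.71 + 3961·5879.12 + 4548·6811.62 = 66505936.04.
Remaining total for class A: 71955279 − 66505936.04 = 5449342.96.
Divide by its size: 5449342.96 / 1097 = 4967.4959... → 4967.50.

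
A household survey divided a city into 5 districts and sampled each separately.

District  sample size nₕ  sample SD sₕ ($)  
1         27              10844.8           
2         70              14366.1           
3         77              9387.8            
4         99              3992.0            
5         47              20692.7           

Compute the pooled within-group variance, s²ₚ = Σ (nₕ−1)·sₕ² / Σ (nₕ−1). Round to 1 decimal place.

Degrees of freedom: 26 + 69 + 76 + 98 + 46 = 315.
Σ(nₕ−1)sₕ² = 26·117609687.04 + 69·206384829.21 + 76·88130788.84 + 98·15936064 + 46·428187833.29 = 45254719633.71.
s²ₚ = 45254719633.71 / 315 = 143665776.615... → 143665776.6.

143665776.6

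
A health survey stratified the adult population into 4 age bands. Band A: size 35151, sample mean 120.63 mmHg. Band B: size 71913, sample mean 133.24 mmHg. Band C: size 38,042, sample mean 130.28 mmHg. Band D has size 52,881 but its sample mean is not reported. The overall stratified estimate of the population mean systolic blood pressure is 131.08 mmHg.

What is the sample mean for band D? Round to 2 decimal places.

N = 35151 + 71913 + 38042 + 52881 = 197987.
Overall total = μ·N = 131.08·197987 = 25952135.96.
Subtract the known strata: 35151·120.63 + 71913·133.24 + 38042·130.28 = 18778065.01.
Remaining total for band D: 25952135.96 − 18778065.01 = 7174070.95.
Divide by its size: 7174070.95 / 52881 = 135.6644... → 135.66.

135.66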